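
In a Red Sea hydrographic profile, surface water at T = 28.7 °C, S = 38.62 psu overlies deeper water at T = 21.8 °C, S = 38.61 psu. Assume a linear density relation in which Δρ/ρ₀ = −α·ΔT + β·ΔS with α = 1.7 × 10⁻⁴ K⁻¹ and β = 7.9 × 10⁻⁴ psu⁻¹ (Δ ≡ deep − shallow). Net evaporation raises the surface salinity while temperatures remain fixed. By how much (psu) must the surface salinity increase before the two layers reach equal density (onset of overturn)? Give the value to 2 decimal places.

Neutral buoyancy requires −α(T_deep − T_surf) + β(S_deep − S_surf′) = 0.
S_surf′ = S_deep − (α/β)·ΔT = 38.61 − (1.7 × 10⁻⁴/7.9 × 10⁻⁴)·(-6.9) = 40.0948 psu.
Increase required: 40.0948 − 38.62 = 1.4748 psu.

1.47 psu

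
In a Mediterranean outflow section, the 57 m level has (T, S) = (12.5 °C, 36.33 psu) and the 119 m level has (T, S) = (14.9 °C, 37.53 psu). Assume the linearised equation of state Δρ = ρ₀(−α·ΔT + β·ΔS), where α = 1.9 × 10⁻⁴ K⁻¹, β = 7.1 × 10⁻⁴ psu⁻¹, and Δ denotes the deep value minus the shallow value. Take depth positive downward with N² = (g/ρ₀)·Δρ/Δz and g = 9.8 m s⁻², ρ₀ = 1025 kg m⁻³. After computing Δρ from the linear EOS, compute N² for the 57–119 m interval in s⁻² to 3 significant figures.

6.26 × 10⁻⁵ s⁻²

ΔT = +2.4 K, ΔS = +1.20 psu (deep − shallow).
Δρ/ρ₀ = −αΔT + βΔS = -4.56 × 10⁻⁴ + 8.52 × 10⁻⁴ = 3.96 × 10⁻⁴, so Δρ ≈ 0.4059 kg m⁻³.
N² = (g/ρ₀)·Δρ/Δz = g·(Δρ/ρ₀)/Δz = 9.8 × 3.96 × 10⁻⁴ / 62 = 6.2594 × 10⁻⁵ s⁻² ≈ 6.26 × 10⁻⁵ s⁻².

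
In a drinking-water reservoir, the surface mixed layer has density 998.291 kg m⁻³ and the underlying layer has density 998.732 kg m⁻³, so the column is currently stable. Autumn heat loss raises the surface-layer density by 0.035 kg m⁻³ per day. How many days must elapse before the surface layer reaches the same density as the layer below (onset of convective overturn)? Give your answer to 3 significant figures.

Density deficit of the surface layer: 998.732 − 998.291 = 0.441 kg m⁻³.
Required change = 0.441 / 0.035 = 12.6 days.

12.6 days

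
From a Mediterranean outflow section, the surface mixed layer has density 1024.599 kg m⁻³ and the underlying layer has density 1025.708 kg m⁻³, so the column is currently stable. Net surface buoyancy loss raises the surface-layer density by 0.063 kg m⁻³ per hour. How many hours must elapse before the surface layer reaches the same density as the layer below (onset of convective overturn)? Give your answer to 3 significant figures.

Density deficit of the surface layer: 1025.708 − 1024.599 = 1.109 kg m⁻³.
Required change = 1.109 / 0.063 = 17.6 hours.

17.6 hours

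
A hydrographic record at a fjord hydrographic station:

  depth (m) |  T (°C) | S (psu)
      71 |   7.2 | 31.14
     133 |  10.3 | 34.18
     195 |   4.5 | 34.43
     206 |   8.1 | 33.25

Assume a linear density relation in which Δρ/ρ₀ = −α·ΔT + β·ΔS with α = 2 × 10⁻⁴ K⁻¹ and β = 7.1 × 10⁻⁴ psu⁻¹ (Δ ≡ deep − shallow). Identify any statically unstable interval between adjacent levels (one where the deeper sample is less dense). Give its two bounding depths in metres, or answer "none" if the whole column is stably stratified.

195–206 m

Evaluate Δρ/ρ₀ = −αΔT + βΔS across each adjacent pair:
  71–133 m: −αΔT+βΔS = −(2 × 10⁻⁴)(+3.1)+(7.1 × 10⁻⁴)(+3.04) = 1.5 × 10⁻³ → stable
  133–195 m: −αΔT+βΔS = −(2 × 10⁻⁴)(-5.8)+(7.1 × 10⁻⁴)(+0.25) = 1.3 × 10⁻³ → stable
  195–206 m: −αΔT+βΔS = −(2 × 10⁻⁴)(+3.6)+(7.1 × 10⁻⁴)(-1.18) = -1.6 × 10⁻³ → UNSTABLE
The 195–206 m interval has Δρ < 0: lighter water underlies denser water.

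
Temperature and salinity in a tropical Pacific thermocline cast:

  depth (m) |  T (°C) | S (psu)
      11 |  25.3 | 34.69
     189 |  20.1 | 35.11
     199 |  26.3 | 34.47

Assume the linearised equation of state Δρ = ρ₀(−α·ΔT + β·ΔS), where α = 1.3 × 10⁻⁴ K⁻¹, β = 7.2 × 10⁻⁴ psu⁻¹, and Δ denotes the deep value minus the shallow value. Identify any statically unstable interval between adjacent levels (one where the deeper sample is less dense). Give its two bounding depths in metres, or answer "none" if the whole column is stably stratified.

189–199 m

Evaluate Δρ/ρ₀ = −αΔT + βΔS across each adjacent pair:
  11–189 m: −αΔT+βΔS = −(1.3 × 10⁻⁴)(-5.2)+(7.2 × 10⁻⁴)(+0.42) = 9.8 × 10⁻⁴ → stable
  189–199 m: −αΔT+βΔS = −(1.3 × 10⁻⁴)(+6.2)+(7.2 × 10⁻⁴)(-0.64) = -1.3 × 10⁻³ → UNSTABLE
The 189–199 m interval has Δρ < 0: lighter water underlies denser water.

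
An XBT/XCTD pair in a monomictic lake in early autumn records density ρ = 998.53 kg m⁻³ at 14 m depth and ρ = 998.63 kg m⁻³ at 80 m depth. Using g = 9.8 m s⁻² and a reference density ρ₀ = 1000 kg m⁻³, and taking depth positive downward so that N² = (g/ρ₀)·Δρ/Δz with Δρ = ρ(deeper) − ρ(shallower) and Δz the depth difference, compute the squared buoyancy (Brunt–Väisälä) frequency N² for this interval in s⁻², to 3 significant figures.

Δρ = 998.63 − 998.53 = 0.10 kg m⁻³ over Δz = 80 − 14 = 66 m.
N² = (9.8/1000) × (0.10/66) = 1.4848 × 10⁻⁵ s⁻² ≈ 1.48 × 10⁻⁵ s⁻².

1.48 × 10⁻⁵ s⁻²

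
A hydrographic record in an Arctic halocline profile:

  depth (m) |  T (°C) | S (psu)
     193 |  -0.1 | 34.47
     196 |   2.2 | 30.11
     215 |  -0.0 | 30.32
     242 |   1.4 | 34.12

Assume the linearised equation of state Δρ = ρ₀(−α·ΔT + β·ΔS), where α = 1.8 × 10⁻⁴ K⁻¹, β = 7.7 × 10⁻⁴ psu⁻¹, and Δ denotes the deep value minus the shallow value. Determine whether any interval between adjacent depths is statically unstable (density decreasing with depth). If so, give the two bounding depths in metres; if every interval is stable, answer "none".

Evaluate Δρ/ρ₀ = −αΔT + βΔS across each adjacent pair:
  193–196 m: −αΔT+βΔS = −(1.8 × 10⁻⁴)(+2.3)+(7.7 × 10⁻⁴)(-4.36) = -3.8 × 10⁻³ → UNSTABLE
  196–215 m: −αΔT+βΔS = −(1.8 × 10⁻⁴)(-2.2)+(7.7 × 10⁻⁴)(+0.21) = 5.6 × 10⁻⁴ → stable
  215–242 m: −αΔT+βΔS = −(1.8 × 10⁻⁴)(+1.4)+(7.7 × 10⁻⁴)(+3.80) = 2.7 × 10⁻³ → stable
The 193–196 m interval has Δρ < 0: lighter water underlies denser water.

193–196 m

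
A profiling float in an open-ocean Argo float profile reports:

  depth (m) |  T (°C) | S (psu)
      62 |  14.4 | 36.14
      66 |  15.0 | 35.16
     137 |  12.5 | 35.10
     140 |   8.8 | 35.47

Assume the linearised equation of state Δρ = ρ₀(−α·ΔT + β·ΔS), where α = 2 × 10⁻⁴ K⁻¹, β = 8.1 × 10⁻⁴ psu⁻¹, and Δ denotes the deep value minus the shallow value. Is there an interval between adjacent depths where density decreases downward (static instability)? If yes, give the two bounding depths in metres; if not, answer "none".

Evaluate Δρ/ρ₀ = −αΔT + βΔS across each adjacent pair:
  62–66 m: −αΔT+βΔS = −(2 × 10⁻⁴)(+0.6)+(8.1 × 10⁻⁴)(-0.98) = -9.1 × 10⁻⁴ → UNSTABLE
  66–137 m: −αΔT+βΔS = −(2 × 10⁻⁴)(-2.5)+(8.1 × 10⁻⁴)(-0.06) = 4.5 × 10⁻⁴ → stable
  137–140 m: −αΔT+βΔS = −(2 × 10⁻⁴)(-3.7)+(8.1 × 10⁻⁴)(+0.37) = 1.0 × 10⁻³ → stable
The 62–66 m interval has Δρ < 0: lighter water underlies denser water.

62–66 m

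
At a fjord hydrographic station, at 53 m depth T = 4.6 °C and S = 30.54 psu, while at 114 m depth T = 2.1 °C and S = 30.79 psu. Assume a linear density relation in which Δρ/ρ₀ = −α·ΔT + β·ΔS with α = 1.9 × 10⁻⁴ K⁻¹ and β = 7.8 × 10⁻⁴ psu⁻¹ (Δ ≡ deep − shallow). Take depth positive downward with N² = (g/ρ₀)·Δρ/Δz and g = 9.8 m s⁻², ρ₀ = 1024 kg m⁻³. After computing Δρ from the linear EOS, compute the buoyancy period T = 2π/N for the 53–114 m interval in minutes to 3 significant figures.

10.1 min

ΔT = -2.5 K, ΔS = +0.25 psu (deep − shallow).
Δρ/ρ₀ = −αΔT + βΔS = 4.75 × 10⁻⁴ + 1.95 × 10⁻⁴ = 6.70 × 10⁻⁴, so Δρ ≈ 0.6861 kg m⁻³.
N² = (g/ρ₀)·Δρ/Δz = g·(Δρ/ρ₀)/Δz = 9.8 × 6.70 × 10⁻⁴ / 61 = 1.0764 × 10⁻⁴ s⁻².
N = √(1.0764 × 10⁻⁴) = 0.010375 rad s⁻¹ → T = 2π/N = 605.61 s = 10.094 min ≈ 10.1 min.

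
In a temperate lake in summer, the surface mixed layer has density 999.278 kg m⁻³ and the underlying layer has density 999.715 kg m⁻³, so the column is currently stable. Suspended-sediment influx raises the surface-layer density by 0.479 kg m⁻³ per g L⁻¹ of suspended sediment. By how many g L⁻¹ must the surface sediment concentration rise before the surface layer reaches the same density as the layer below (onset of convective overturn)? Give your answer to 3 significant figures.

0.912 g L⁻¹

Density deficit of the surface layer: 999.715 − 999.278 = 0.437 kg m⁻³.
Required change = 0.437 / 0.479 = 0.912 g L⁻¹.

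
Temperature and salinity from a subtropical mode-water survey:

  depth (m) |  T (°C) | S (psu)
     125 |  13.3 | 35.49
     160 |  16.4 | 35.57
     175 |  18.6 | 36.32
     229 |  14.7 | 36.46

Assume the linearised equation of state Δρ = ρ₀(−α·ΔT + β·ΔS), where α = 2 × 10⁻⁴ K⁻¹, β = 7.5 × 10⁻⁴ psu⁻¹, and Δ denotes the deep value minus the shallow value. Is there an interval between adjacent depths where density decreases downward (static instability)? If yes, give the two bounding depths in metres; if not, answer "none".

125–160 m

Evaluate Δρ/ρ₀ = −αΔT + βΔS across each adjacent pair:
  125–160 m: −αΔT+βΔS = −(2 × 10⁻⁴)(+3.1)+(7.5 × 10⁻⁴)(+0.08) = -5.6 × 10⁻⁴ → UNSTABLE
  160–175 m: −αΔT+βΔS = −(2 × 10⁻⁴)(+2.2)+(7.5 × 10⁻⁴)(+0.75) = 1.2 × 10⁻⁴ → stable
  175–229 m: −αΔT+βΔS = −(2 × 10⁻⁴)(-3.9)+(7.5 × 10⁻⁴)(+0.14) = 8.9 × 10⁻⁴ → stable
The 125–160 m interval has Δρ < 0: lighter water underlies denser water.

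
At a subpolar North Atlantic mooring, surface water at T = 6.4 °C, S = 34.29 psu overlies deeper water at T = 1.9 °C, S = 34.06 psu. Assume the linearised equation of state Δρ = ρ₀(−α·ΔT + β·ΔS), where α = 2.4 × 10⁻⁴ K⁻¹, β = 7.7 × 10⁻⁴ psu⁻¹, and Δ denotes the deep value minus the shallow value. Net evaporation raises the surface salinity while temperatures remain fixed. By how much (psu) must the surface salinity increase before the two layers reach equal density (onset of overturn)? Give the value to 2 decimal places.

1.17 psu

Neutral buoyancy requires −α(T_deep − T_surf) + β(S_deep − S_surf′) = 0.
S_surf′ = S_deep − (α/β)·ΔT = 34.06 − (2.4 × 10⁻⁴/7.7 × 10⁻⁴)·(-4.5) = 35.4626 psu.
Increase required: 35.4626 − 34.29 = 1.1726 psu.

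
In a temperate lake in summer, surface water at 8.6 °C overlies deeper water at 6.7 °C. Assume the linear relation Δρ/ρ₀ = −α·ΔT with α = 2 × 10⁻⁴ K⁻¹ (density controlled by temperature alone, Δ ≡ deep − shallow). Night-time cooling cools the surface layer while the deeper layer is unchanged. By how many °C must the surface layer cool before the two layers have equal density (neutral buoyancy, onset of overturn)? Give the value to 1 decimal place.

1.9 °C

With temperature the only control, equal density requires T_surf′ = T_deep.
T_surf′ = 6.7 °C.
Cooling required: 8.6 − 6.7 = 1.9 °C.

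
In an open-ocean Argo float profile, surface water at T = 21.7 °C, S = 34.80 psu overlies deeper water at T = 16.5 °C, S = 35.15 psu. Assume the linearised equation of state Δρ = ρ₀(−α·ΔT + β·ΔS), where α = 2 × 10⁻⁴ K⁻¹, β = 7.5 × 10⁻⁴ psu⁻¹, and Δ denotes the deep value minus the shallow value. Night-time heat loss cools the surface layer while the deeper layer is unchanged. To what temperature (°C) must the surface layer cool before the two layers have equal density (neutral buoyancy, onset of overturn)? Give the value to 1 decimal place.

15.2 °C

Neutral buoyancy requires Δρ = 0, i.e. −α(T_deep − T_surf′) + β(S_deep − S_surf) = 0.
T_surf′ = T_deep − (β/α)·ΔS = 16.5 − (7.5 × 10⁻⁴/2 × 10⁻⁴)·(+0.35) = 15.188 °C.
Cooling required: 21.7 − (15.188) = 6.512 °C.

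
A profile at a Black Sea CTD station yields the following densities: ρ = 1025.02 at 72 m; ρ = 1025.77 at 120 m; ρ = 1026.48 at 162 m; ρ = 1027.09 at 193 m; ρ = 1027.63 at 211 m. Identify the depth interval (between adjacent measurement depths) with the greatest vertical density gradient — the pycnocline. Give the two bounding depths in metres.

193–211 m

Compute the density gradient over each adjacent pair:
  72–120 m: Δρ/Δz = 0.75/48 = 0.016 kg m⁻⁴
  120–162 m: Δρ/Δz = 0.71/42 = 0.017 kg m⁻⁴
  162–193 m: Δρ/Δz = 0.61/31 = 0.020 kg m⁻⁴
  193–211 m: Δρ/Δz = 0.54/18 = 0.030 kg m⁻⁴
The largest gradient is in the 193–211 m interval — the pycnocline.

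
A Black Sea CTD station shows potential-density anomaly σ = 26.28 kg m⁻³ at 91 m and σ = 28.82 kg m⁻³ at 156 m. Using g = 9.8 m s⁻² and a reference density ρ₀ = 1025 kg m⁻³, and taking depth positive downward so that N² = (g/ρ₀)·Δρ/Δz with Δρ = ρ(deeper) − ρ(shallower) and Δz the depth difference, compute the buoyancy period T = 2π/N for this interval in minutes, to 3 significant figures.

5.42 min

Δρ = 1028.82 − 1026.28 = 2.54 kg m⁻³ over Δz = 156 − 91 = 65 m.
N² = (9.8/1025) × (2.54/65) = 3.7361 × 10⁻⁴ s⁻².
N = √(3.7361 × 10⁻⁴) = 0.019329 rad s⁻¹, so T = 2π/N = 325.07 s = 5.4178 min ≈ 5.42 min.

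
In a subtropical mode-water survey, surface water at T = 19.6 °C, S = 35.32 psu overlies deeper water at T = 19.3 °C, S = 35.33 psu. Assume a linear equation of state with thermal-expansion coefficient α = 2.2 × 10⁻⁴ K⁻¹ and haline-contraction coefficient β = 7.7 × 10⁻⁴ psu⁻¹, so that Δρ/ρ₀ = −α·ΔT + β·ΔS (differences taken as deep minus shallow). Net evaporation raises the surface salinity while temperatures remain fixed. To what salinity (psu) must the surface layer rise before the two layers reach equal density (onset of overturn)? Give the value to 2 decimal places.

Neutral buoyancy requires −α(T_deep − T_surf) + β(S_deep − S_surf′) = 0.
S_surf′ = S_deep − (α/β)·ΔT = 35.33 − (2.2 × 10⁻⁴/7.7 × 10⁻⁴)·(-0.3) = 35.4157 psu.
Increase required: 35.4157 − 35.32 = 0.0957 psu.

35.42 psu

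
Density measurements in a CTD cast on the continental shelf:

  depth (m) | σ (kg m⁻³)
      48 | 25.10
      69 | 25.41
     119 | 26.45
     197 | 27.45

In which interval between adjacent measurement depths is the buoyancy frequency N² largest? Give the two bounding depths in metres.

Compute the density gradient over each adjacent pair:
  48–69 m: Δρ/Δz = 0.31/21 = 0.015 kg m⁻⁴
  69–119 m: Δρ/Δz = 1.04/50 = 0.021 kg m⁻⁴
  119–197 m: Δρ/Δz = 1.00/78 = 0.013 kg m⁻⁴
The largest gradient is in the 69–119 m interval — the pycnocline.

69–119 m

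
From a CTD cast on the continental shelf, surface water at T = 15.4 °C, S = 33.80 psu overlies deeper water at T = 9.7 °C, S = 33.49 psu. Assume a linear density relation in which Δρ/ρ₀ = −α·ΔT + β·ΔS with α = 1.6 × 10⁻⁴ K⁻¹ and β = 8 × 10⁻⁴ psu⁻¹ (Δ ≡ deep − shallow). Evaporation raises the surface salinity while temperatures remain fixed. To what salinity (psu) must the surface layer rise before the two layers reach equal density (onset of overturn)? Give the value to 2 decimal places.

Neutral buoyancy requires −α(T_deep − T_surf) + β(S_deep − S_surf′) = 0.
S_surf′ = S_deep − (α/β)·ΔT = 33.49 − (1.6 × 10⁻⁴/8 × 10⁻⁴)·(-5.7) = 34.6300 psu.
Increase required: 34.6300 − 33.80 = 0.8300 psu.

34.63 psu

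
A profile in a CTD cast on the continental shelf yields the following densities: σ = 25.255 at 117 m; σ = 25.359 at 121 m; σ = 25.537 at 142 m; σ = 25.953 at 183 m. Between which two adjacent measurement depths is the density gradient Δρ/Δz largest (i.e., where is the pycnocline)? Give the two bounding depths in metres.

Compute the density gradient over each adjacent pair:
  117–121 m: Δρ/Δz = 0.104/4 = 0.026 kg m⁻⁴
  121–142 m: Δρ/Δz = 0.178/21 = 8.5 × 10⁻³ kg m⁻⁴
  142–183 m: Δρ/Δz = 0.416/41 = 0.010 kg m⁻⁴
The largest gradient is in the 117–121 m interval — the pycnocline.

117–121 m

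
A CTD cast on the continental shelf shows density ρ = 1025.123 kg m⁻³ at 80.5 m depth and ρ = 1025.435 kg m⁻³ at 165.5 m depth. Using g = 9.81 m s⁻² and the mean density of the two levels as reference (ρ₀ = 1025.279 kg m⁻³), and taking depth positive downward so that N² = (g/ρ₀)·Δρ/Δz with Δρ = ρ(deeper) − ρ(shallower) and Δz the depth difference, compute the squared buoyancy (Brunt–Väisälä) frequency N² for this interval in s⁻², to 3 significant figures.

3.51 × 10⁻⁵ s⁻²

Δρ = 1025.435 − 1025.123 = 0.312 kg m⁻³ over Δz = 165.5 − 80.5 = 85 m.
N² = (9.81/1025.279) × (0.312/85) = 3.5121 × 10⁻⁵ s⁻² ≈ 3.51 × 10⁻⁵ s⁻².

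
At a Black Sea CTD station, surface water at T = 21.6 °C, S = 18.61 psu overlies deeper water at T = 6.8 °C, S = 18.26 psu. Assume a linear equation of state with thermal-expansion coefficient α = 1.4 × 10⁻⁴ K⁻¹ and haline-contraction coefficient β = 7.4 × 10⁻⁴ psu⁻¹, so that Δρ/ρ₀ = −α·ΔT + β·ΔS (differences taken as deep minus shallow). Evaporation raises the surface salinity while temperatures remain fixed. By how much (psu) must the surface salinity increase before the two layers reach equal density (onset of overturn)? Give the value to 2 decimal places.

Neutral buoyancy requires −α(T_deep − T_surf) + β(S_deep − S_surf′) = 0.
S_surf′ = S_deep − (α/β)·ΔT = 18.26 − (1.4 × 10⁻⁴/7.4 × 10⁻⁴)·(-14.8) = 21.0600 psu.
Increase required: 21.0600 − 18.61 = 2.4500 psu.

2.45 psu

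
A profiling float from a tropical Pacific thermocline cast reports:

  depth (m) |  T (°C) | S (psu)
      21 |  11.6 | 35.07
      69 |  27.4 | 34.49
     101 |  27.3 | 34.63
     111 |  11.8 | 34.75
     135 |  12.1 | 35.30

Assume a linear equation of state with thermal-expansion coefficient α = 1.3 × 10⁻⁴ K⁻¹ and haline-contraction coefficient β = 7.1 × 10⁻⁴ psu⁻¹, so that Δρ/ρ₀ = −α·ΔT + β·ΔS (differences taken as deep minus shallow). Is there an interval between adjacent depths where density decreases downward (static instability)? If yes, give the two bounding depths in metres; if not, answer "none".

Evaluate Δρ/ρ₀ = −αΔT + βΔS across each adjacent pair:
  21–69 m: −αΔT+βΔS = −(1.3 × 10⁻⁴)(+15.8)+(7.1 × 10⁻⁴)(-0.58) = -2.5 × 10⁻³ → UNSTABLE
  69–101 m: −αΔT+βΔS = −(1.3 × 10⁻⁴)(-0.1)+(7.1 × 10⁻⁴)(+0.14) = 1.1 × 10⁻⁴ → stable
  101–111 m: −αΔT+βΔS = −(1.3 × 10⁻⁴)(-15.5)+(7.1 × 10⁻⁴)(+0.12) = 2.1 × 10⁻³ → stable
  111–135 m: −αΔT+βΔS = −(1.3 × 10⁻⁴)(+0.3)+(7.1 × 10⁻⁴)(+0.55) = 3.5 × 10⁻⁴ → stable
The 21–69 m interval has Δρ < 0: lighter water underlies denser water.

21–69 m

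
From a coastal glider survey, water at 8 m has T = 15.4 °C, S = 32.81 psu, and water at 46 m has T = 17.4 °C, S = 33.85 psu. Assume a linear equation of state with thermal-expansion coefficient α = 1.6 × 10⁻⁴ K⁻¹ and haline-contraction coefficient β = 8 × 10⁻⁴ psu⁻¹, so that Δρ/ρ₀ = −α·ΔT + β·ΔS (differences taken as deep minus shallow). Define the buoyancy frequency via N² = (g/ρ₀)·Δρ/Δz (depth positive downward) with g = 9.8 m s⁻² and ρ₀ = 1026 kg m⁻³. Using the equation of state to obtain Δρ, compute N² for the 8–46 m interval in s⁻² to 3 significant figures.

ΔT = +2.0 K, ΔS = +1.04 psu (deep − shallow).
Δρ/ρ₀ = −αΔT + βΔS = -3.20 × 10⁻⁴ + 8.32 × 10⁻⁴ = 5.12 × 10⁻⁴, so Δρ ≈ 0.5253 kg m⁻³.
N² = (g/ρ₀)·Δρ/Δz = g·(Δρ/ρ₀)/Δz = 9.8 × 5.12 × 10⁻⁴ / 38 = 1.3204 × 10⁻⁴ s⁻² ≈ 1.32 × 10⁻⁴ s⁻².

1.32 × 10⁻⁴ s⁻²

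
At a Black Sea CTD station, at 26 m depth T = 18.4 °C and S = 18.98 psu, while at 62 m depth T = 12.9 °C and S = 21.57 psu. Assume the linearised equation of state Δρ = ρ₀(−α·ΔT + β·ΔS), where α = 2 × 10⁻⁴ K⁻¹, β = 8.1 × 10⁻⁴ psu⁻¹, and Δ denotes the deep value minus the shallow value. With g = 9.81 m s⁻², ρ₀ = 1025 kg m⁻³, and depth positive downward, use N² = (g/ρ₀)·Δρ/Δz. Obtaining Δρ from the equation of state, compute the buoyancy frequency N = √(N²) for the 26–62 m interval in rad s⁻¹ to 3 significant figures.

ΔT = -5.5 K, ΔS = +2.59 psu (deep − shallow).
Δρ/ρ₀ = −αΔT + βΔS = 1.10 × 10⁻³ + 2.0979 × 10⁻³ = 3.1979 × 10⁻³, so Δρ ≈ 3.278 kg m⁻³.
N² = (g/ρ₀)·Δρ/Δz = g·(Δρ/ρ₀)/Δz = 9.81 × 3.1979 × 10⁻³ / 36 = 8.7143 × 10⁻⁴ s⁻².
N = √(8.7143 × 10⁻⁴) = 0.029520 rad s⁻¹ ≈ 0.0295 rad s⁻¹.

0.0295 rad s⁻¹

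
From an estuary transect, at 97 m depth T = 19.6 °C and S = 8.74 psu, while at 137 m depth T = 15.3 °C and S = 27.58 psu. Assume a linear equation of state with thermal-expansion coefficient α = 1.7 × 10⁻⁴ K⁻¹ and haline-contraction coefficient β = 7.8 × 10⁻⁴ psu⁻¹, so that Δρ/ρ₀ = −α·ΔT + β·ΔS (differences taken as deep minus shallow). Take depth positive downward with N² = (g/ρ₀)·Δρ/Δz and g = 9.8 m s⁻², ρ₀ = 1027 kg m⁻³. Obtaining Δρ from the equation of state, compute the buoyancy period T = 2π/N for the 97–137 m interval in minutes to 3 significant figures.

ΔT = -4.3 K, ΔS = +18.84 psu (deep − shallow).
Δρ/ρ₀ = −αΔT + βΔS = 7.31 × 10⁻⁴ + 0.0146952 = 0.0154262, so Δρ ≈ 15.84 kg m⁻³.
N² = (g/ρ₀)·Δρ/Δz = g·(Δρ/ρ₀)/Δz = 9.8 × 0.0154262 / 40 = 3.7794 × 10⁻³ s⁻².
N = √(3.7794 × 10⁻³) = 0.061477 rad s⁻¹ → T = 2π/N = 102.20 s = 1.7033 min ≈ 1.70 min.

1.70 min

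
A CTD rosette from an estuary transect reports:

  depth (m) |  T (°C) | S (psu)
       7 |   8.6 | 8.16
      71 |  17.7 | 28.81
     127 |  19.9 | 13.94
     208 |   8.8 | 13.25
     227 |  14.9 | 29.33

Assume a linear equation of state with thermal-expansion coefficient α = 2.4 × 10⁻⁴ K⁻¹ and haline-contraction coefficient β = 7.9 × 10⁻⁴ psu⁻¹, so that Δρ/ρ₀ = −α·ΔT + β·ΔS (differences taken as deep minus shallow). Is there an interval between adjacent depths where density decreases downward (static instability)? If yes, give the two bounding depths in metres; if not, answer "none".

Evaluate Δρ/ρ₀ = −αΔT + βΔS across each adjacent pair:
  7–71 m: −αΔT+βΔS = −(2.4 × 10⁻⁴)(+9.1)+(7.9 × 10⁻⁴)(+20.65) = 0.014 → stable
  71–127 m: −αΔT+βΔS = −(2.4 × 10⁻⁴)(+2.2)+(7.9 × 10⁻⁴)(-14.87) = -0.012 → UNSTABLE
  127–208 m: −αΔT+βΔS = −(2.4 × 10⁻⁴)(-11.1)+(7.9 × 10⁻⁴)(-0.69) = 2.1 × 10⁻³ → stable
  208–227 m: −αΔT+βΔS = −(2.4 × 10⁻⁴)(+6.1)+(7.9 × 10⁻⁴)(+16.08) = 0.011 → stable
The 71–127 m interval has Δρ < 0: lighter water underlies denser water.

71–127 m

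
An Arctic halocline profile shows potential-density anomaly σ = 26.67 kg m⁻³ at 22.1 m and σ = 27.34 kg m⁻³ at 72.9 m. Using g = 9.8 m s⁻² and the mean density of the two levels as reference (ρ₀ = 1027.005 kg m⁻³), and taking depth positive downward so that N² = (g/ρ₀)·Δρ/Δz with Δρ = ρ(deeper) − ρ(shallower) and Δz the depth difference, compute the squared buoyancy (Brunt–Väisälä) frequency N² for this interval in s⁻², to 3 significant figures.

1.26 × 10⁻⁴ s⁻²

Δρ = 1027.34 − 1026.67 = 0.67 kg m⁻³ over Δz = 72.9 − 22.1 = 50.8 m.
N² = (9.8/1027.005) × (0.67/50.8) = 1.2585 × 10⁻⁴ s⁻² ≈ 1.26 × 10⁻⁴ s⁻².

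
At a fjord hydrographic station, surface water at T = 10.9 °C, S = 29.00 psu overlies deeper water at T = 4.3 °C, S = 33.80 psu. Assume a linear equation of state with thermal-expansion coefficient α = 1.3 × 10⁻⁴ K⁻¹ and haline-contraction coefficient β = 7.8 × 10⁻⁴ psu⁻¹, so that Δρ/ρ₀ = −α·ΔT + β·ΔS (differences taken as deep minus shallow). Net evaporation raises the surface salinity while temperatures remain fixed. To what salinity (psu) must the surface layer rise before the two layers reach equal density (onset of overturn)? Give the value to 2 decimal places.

34.90 psu

Neutral buoyancy requires −α(T_deep − T_surf) + β(S_deep − S_surf′) = 0.
S_surf′ = S_deep − (α/β)·ΔT = 33.80 − (1.3 × 10⁻⁴/7.8 × 10⁻⁴)·(-6.6) = 34.9000 psu.
Increase required: 34.9000 − 29.00 = 5.9000 psu.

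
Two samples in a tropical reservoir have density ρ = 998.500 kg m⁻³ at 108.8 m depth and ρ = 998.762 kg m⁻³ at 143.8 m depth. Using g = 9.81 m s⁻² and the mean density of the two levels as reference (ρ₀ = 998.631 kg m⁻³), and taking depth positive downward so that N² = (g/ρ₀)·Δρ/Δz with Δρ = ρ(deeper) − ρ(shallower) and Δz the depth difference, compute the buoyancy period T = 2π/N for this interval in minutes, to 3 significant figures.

12.2 min

Δρ = 998.762 − 998.500 = 0.262 kg m⁻³ over Δz = 143.8 − 108.8 = 35 m.
N² = (9.81/998.631) × (0.262/35) = 7.3536 × 10⁻⁵ s⁻².
N = √(7.3536 × 10⁻⁵) = 8.5753 × 10⁻³ rad s⁻¹, so T = 2π/N = 732.71 s = 12.212 min ≈ 12.2 min.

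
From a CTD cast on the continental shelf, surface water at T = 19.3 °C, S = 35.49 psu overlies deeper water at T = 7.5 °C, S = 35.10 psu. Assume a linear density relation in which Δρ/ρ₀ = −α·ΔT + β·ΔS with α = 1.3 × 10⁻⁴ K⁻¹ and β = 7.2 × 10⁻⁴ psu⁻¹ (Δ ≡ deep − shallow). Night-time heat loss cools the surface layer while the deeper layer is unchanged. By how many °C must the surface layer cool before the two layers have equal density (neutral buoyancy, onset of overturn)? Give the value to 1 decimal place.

9.6 °C

Neutral buoyancy requires Δρ = 0, i.e. −α(T_deep − T_surf′) + β(S_deep − S_surf) = 0.
T_surf′ = T_deep − (β/α)·ΔS = 7.5 − (7.2 × 10⁻⁴/1.3 × 10⁻⁴)·(-0.39) = 9.660 °C.
Cooling required: 19.3 − (9.660) = 9.640 °C.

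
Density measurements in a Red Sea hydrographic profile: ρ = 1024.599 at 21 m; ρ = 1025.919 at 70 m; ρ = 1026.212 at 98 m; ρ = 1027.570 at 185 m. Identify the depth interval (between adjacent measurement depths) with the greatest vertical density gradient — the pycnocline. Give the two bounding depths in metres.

Compute the density gradient over each adjacent pair:
  21–70 m: Δρ/Δz = 1.320/49 = 0.027 kg m⁻⁴
  70–98 m: Δρ/Δz = 0.293/28 = 0.010 kg m⁻⁴
  98–185 m: Δρ/Δz = 1.358/87 = 0.016 kg m⁻⁴
The largest gradient is in the 21–70 m interval — the pycnocline.

21–70 m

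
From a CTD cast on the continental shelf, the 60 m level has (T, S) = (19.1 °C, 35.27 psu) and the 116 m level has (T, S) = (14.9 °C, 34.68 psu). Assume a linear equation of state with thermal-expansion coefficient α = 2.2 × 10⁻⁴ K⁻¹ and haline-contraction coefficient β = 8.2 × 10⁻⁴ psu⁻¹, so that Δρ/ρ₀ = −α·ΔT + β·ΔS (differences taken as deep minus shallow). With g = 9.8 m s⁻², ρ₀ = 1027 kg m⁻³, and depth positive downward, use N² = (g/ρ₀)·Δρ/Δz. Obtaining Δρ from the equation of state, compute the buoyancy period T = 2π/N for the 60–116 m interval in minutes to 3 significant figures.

ΔT = -4.2 K, ΔS = -0.59 psu (deep − shallow).
Δρ/ρ₀ = −αΔT + βΔS = 9.24 × 10⁻⁴ − 4.838 × 10⁻⁴ = 4.402 × 10⁻⁴, so Δρ ≈ 0.4521 kg m⁻³.
N² = (g/ρ₀)·Δρ/Δz = g·(Δρ/ρ₀)/Δz = 9.8 × 4.402 × 10⁻⁴ / 56 = 7.7035 × 10⁻⁵ s⁻².
N = √(7.7035 × 10⁻⁵) = 8.7770 × 10⁻³ rad s⁻¹ → T = 2π/N = 715.87 s = 11.931 min ≈ 11.9 min.

11.9 min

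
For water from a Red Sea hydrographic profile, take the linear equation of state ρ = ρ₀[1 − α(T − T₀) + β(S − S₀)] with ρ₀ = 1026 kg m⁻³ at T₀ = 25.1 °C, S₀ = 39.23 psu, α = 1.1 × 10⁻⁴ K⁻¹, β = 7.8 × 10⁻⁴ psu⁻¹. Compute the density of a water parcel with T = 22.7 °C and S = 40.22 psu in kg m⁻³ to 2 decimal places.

1027.06 kg m⁻³

T − T₀ = -2.4 K, S − S₀ = +0.99 psu.
Bracket = 1 − α·(-2.4) + β·(+0.99) = 1 + (1.0362 × 10⁻³) = 1.0010362.
ρ = 1026 × 1.0010362 = 1027.06 kg m⁻³.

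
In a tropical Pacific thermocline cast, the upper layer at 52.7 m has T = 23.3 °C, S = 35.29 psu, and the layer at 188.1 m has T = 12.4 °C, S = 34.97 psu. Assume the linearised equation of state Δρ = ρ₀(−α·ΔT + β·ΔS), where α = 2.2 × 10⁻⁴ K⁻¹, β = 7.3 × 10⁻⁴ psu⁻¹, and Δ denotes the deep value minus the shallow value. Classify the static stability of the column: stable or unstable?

stable

ΔT = 12.4 − 23.3 = -10.9 K and ΔS = 34.97 − 35.29 = -0.32 psu (deep − shallow).
−αΔT = 2.398 × 10⁻³; βΔS = -2.336 × 10⁻⁴; sum Δρ/ρ₀ = 2.1644 × 10⁻³.
Δρ/ρ₀ > 0, so Δρ > 0: deeper water is denser → statically stable.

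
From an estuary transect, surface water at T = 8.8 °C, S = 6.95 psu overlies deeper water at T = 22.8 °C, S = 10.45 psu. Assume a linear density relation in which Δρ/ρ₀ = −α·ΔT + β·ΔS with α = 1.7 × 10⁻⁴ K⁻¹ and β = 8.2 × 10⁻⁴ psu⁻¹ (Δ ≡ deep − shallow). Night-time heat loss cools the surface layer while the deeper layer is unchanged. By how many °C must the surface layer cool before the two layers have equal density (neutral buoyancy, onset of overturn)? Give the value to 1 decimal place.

Neutral buoyancy requires Δρ = 0, i.e. −α(T_deep − T_surf′) + β(S_deep − S_surf) = 0.
T_surf′ = T_deep − (β/α)·ΔS = 22.8 − (8.2 × 10⁻⁴/1.7 × 10⁻⁴)·(+3.50) = 5.918 °C.
Cooling required: 8.8 − (5.918) = 2.882 °C.

2.9 °C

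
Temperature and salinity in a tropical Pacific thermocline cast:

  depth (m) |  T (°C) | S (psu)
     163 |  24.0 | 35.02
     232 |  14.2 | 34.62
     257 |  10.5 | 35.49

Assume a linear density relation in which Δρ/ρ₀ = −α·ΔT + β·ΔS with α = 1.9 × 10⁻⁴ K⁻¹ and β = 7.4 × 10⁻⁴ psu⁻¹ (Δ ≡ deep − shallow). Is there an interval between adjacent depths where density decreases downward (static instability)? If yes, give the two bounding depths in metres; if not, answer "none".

Evaluate Δρ/ρ₀ = −αΔT + βΔS across each adjacent pair:
  163–232 m: −αΔT+βΔS = −(1.9 × 10⁻⁴)(-9.8)+(7.4 × 10⁻⁴)(-0.40) = 1.6 × 10⁻³ → stable
  232–257 m: −αΔT+βΔS = −(1.9 × 10⁻⁴)(-3.7)+(7.4 × 10⁻⁴)(+0.87) = 1.3 × 10⁻³ → stable
Every interval has Δρ > 0: the column is stably stratified throughout.

none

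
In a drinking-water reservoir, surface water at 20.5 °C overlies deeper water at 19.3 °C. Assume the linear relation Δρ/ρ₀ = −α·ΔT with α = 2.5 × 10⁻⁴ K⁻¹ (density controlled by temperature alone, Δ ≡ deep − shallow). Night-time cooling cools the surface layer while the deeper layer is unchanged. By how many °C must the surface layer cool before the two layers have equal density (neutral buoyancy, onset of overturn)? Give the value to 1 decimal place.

With temperature the only control, equal density requires T_surf′ = T_deep.
T_surf′ = 19.3 °C.
Cooling required: 20.5 − 19.3 = 1.2 °C.

1.2 °C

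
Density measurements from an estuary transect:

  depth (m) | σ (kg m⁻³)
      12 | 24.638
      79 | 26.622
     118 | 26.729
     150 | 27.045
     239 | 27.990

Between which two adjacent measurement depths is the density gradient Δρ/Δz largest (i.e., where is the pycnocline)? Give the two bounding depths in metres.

12–79 m

Compute the density gradient over each adjacent pair:
  12–79 m: Δρ/Δz = 1.984/67 = 0.030 kg m⁻⁴
  79–118 m: Δρ/Δz = 0.107/39 = 2.7 × 10⁻³ kg m⁻⁴
  118–150 m: Δρ/Δz = 0.316/32 = 9.9 × 10⁻³ kg m⁻⁴
  150–239 m: Δρ/Δz = 0.945/89 = 0.011 kg m⁻⁴
The largest gradient is in the 12–79 m interval — the pycnocline.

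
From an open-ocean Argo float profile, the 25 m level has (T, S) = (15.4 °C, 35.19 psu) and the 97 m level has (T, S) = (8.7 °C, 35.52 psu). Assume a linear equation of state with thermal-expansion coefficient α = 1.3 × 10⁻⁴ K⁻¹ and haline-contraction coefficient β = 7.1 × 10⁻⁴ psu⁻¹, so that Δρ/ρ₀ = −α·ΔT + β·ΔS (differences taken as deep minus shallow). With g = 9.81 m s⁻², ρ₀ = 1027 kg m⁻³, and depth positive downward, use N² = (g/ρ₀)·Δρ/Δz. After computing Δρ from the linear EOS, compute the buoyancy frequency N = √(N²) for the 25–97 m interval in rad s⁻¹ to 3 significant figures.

ΔT = -6.7 K, ΔS = +0.33 psu (deep − shallow).
Δρ/ρ₀ = −αΔT + βΔS = 8.71 × 10⁻⁴ + 2.343 × 10⁻⁴ = 1.1053 × 10⁻³, so Δρ ≈ 1.135 kg m⁻³.
N² = (g/ρ₀)·Δρ/Δz = g·(Δρ/ρ₀)/Δz = 9.81 × 1.1053 × 10⁻³ / 72 = 1.5060 × 10⁻⁴ s⁻².
N = √(1.5060 × 10⁻⁴) = 0.012272 rad s⁻¹ ≈ 0.0123 rad s⁻¹.

0.0123 rad s⁻¹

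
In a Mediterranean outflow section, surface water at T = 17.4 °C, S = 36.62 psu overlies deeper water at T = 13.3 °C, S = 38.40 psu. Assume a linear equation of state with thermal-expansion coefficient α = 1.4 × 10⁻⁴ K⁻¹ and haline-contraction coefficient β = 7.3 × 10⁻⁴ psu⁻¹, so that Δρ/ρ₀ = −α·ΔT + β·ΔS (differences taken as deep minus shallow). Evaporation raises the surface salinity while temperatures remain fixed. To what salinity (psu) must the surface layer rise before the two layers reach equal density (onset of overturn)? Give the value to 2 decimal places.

Neutral buoyancy requires −α(T_deep − T_surf) + β(S_deep − S_surf′) = 0.
S_surf′ = S_deep − (α/β)·ΔT = 38.40 − (1.4 × 10⁻⁴/7.3 × 10⁻⁴)·(-4.1) = 39.1863 psu.
Increase required: 39.1863 − 36.62 = 2.5663 psu.

39.19 psu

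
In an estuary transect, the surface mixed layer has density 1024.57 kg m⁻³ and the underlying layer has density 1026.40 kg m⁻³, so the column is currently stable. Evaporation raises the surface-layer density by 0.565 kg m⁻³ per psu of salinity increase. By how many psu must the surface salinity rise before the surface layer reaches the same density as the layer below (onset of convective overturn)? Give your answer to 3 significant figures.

3.24 psu

Density deficit of the surface layer: 1026.40 − 1024.57 = 1.83 kg m⁻³.
Required change = 1.83 / 0.565 = 3.24 psu.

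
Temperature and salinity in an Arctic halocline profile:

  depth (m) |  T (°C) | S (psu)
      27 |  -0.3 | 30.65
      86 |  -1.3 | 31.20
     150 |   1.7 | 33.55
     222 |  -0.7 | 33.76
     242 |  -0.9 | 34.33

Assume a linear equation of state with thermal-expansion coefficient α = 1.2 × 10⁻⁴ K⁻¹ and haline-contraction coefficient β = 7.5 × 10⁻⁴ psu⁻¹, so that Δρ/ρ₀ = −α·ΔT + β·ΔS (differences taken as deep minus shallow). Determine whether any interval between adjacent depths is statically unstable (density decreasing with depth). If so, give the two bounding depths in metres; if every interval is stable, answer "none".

none

Evaluate Δρ/ρ₀ = −αΔT + βΔS across each adjacent pair:
  27–86 m: −αΔT+βΔS = −(1.2 × 10⁻⁴)(-1.0)+(7.5 × 10⁻⁴)(+0.55) = 5.3 × 10⁻⁴ → stable
  86–150 m: −αΔT+βΔS = −(1.2 × 10⁻⁴)(+3.0)+(7.5 × 10⁻⁴)(+2.35) = 1.4 × 10⁻³ → stable
  150–222 m: −αΔT+βΔS = −(1.2 × 10⁻⁴)(-2.4)+(7.5 × 10⁻⁴)(+0.21) = 4.5 × 10⁻⁴ → stable
  222–242 m: −αΔT+βΔS = −(1.2 × 10⁻⁴)(-0.2)+(7.5 × 10⁻⁴)(+0.57) = 4.5 × 10⁻⁴ → stable
Every interval has Δρ > 0: the column is stably stratified throughout.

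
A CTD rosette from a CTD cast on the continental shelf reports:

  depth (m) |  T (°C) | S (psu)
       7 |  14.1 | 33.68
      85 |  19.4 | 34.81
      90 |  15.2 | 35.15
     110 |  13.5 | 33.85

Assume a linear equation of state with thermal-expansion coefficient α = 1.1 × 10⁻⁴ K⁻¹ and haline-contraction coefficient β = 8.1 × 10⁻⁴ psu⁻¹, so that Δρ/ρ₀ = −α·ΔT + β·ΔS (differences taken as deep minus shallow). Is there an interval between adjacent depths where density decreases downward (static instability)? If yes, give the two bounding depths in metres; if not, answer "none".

90–110 m

Evaluate Δρ/ρ₀ = −αΔT + βΔS across each adjacent pair:
  7–85 m: −αΔT+βΔS = −(1.1 × 10⁻⁴)(+5.3)+(8.1 × 10⁻⁴)(+1.13) = 3.3 × 10⁻⁴ → stable
  85–90 m: −αΔT+βΔS = −(1.1 × 10⁻⁴)(-4.2)+(8.1 × 10⁻⁴)(+0.34) = 7.4 × 10⁻⁴ → stable
  90–110 m: −αΔT+βΔS = −(1.1 × 10⁻⁴)(-1.7)+(8.1 × 10⁻⁴)(-1.30) = -8.7 × 10⁻⁴ → UNSTABLE
The 90–110 m interval has Δρ < 0: lighter water underlies denser water.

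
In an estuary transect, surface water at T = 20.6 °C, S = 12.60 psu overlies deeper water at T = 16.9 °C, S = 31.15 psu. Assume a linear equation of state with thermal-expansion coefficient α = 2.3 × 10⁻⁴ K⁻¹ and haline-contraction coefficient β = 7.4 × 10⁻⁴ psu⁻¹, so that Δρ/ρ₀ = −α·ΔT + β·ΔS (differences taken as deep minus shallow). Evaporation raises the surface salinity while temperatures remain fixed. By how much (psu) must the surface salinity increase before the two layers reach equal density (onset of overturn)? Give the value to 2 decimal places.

Neutral buoyancy requires −α(T_deep − T_surf) + β(S_deep − S_surf′) = 0.
S_surf′ = S_deep − (α/β)·ΔT = 31.15 − (2.3 × 10⁻⁴/7.4 × 10⁻⁴)·(-3.7) = 32.3000 psu.
Increase required: 32.3000 − 12.60 = 19.7000 psu.

19.70 psu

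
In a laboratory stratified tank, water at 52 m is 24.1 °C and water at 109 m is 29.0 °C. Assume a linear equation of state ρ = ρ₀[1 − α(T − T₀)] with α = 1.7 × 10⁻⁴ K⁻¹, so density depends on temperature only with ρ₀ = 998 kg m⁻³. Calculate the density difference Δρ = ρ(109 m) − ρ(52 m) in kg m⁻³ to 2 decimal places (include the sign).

ΔT = +4.9 K, Δρ/ρ₀ = −αΔT = -8.33 × 10⁻⁴.
Δρ = 998 × (-8.33 × 10⁻⁴) = -0.83 kg m⁻³.
Negative Δρ: lighter below, statically unstable.

-0.83 kg m⁻³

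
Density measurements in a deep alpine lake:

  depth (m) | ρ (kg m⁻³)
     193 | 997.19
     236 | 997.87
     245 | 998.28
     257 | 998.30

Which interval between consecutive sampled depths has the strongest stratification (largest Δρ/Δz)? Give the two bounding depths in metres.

Compute the density gradient over each adjacent pair:
  193–236 m: Δρ/Δz = 0.68/43 = 0.016 kg m⁻⁴
  236–245 m: Δρ/Δz = 0.41/9 = 0.046 kg m⁻⁴
  245–257 m: Δρ/Δz = 0.02/12 = 1.7 × 10⁻³ kg m⁻⁴
The largest gradient is in the 236–245 m interval — the pycnocline.

236–245 m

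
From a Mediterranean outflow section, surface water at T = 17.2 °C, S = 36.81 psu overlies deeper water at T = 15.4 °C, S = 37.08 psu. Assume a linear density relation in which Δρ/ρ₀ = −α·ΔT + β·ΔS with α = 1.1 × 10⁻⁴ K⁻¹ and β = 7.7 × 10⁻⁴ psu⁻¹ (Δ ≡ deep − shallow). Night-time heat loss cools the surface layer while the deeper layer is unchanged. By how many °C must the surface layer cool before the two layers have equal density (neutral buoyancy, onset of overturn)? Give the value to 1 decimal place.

3.7 °C

Neutral buoyancy requires Δρ = 0, i.e. −α(T_deep − T_surf′) + β(S_deep − S_surf) = 0.
T_surf′ = T_deep − (β/α)·ΔS = 15.4 − (7.7 × 10⁻⁴/1.1 × 10⁻⁴)·(+0.27) = 13.510 °C.
Cooling required: 17.2 − (13.510) = 3.690 °C.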